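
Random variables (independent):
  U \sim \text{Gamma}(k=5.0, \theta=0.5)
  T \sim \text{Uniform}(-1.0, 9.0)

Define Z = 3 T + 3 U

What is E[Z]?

E[Z] = 3*E[U] + 3*E[T]
E[U] = 2.5
E[T] = 4
E[Z] = 3*2.5 + 3*4 = 19.5

19.5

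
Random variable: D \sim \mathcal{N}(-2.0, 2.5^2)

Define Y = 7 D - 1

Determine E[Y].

For Y = 7D - 1:
E[Y] = 7 * E[D] - 1
E[D] = -2.0 = -2
E[Y] = 7 * (-2) - 1 = -15

-15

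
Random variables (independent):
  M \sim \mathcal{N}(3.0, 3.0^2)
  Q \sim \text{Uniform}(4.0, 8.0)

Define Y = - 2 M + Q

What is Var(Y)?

For independent RVs: Var(aX + bY) = a²Var(X) + b²Var(Y)
Var(M) = 9
Var(Q) = 1.3333333
Var(Y) = (-2)²*9 + 1²*1.3333333
= 4*9 + 1*1.3333333 = 37.333333

37.333333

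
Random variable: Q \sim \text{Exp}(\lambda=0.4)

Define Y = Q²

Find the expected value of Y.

E[Q²] = Var(Q) + (E[Q])² = 6.25 + 6.25 = 12.5

12.5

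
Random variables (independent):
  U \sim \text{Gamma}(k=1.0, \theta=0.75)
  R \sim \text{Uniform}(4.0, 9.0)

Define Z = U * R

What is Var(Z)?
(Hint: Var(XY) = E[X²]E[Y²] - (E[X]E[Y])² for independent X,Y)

Var(XY) = E[X²]E[Y²] - (E[X]E[Y])²
E[U] = 0.75, Var(U) = 0.5625
E[R] = 6.5, Var(R) = 2.0833333
E[U²] = 0.5625 + 0.75² = 1.125
E[R²] = 2.0833333 + 6.5² = 44.333333
Var(Z) = 1.125*44.333333 - (0.75*6.5)²
= 49.875 - 23.765625 = 26.109375

26.109375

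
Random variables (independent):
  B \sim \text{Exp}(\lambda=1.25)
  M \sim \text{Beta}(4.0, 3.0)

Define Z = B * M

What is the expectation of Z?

For independent RVs: E[XY] = E[X]*E[Y]
E[B] = 0.8
E[M] = 0.57142857
E[Z] = 0.8 * 0.57142857 = 0.45714286

0.45714286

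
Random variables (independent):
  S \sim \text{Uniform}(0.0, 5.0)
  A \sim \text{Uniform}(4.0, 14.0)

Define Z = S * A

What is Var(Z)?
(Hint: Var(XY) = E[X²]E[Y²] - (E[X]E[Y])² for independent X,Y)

Var(XY) = E[X²]E[Y²] - (E[X]E[Y])²
E[S] = 2.5, Var(S) = 2.0833333
E[A] = 9, Var(A) = 8.3333333
E[S²] = 2.0833333 + 2.5² = 8.3333333
E[A²] = 8.3333333 + 9² = 89.333333
Var(Z) = 8.3333333*89.333333 - (2.5*9)²
= 744.44444 - 506.25 = 238.19444

238.19444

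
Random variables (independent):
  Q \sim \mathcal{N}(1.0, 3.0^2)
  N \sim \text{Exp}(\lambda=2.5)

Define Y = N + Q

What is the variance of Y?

For independent RVs: Var(aX + bY) = a²Var(X) + b²Var(Y)
Var(Q) = 9
Var(N) = 0.16
Var(Y) = 1²*9 + 1²*0.16
= 1*9 + 1*0.16 = 9.16

9.16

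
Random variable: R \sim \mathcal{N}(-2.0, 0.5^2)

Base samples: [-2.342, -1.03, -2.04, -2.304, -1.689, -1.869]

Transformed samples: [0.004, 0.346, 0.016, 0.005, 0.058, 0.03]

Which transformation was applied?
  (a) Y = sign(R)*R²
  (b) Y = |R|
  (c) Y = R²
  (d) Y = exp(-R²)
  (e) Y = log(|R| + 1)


Checking option (d) Y = exp(-R²):
  R = -2.342 -> Y = 0.004 ✓
  R = -1.03 -> Y = 0.346 ✓
  R = -2.04 -> Y = 0.016 ✓
All samples match this transformation.

(d) exp(-R²)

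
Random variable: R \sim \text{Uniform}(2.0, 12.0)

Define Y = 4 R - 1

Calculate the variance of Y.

For Y = aR + b: Var(Y) = a² * Var(R)
Var(R) = (12 - 2)^2/12 = 8.3333333
Var(Y) = 4² * 8.3333333 = 16 * 8.3333333 = 133.33333

133.33333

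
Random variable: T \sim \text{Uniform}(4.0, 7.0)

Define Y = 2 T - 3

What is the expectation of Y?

For Y = 2T - 3:
E[Y] = 2 * E[T] - 3
E[T] = (4 + 7)/2 = 5.5
E[Y] = 2 * 5.5 - 3 = 8

8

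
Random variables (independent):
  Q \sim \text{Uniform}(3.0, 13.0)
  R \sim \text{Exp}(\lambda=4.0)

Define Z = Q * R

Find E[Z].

For independent RVs: E[XY] = E[X]*E[Y]
E[Q] = 8
E[R] = 0.25
E[Z] = 8 * 0.25 = 2

2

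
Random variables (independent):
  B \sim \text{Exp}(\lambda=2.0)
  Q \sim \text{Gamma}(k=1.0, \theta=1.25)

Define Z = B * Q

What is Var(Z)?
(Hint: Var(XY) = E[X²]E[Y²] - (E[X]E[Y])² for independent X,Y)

Var(XY) = E[X²]E[Y²] - (E[X]E[Y])²
E[B] = 0.5, Var(B) = 0.25
E[Q] = 1.25, Var(Q) = 1.5625
E[B²] = 0.25 + 0.5² = 0.5
E[Q²] = 1.5625 + 1.25² = 3.125
Var(Z) = 0.5*3.125 - (0.5*1.25)²
= 1.5625 - 0.390625 = 1.171875

1.171875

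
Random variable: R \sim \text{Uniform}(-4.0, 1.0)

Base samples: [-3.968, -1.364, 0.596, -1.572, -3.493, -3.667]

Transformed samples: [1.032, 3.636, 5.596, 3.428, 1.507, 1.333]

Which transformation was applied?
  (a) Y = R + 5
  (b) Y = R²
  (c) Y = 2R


Checking option (a) Y = R + 5:
  R = -3.968 -> Y = 1.032 ✓
  R = -1.364 -> Y = 3.636 ✓
  R = 0.596 -> Y = 5.596 ✓
All samples match this transformation.

(a) R + 5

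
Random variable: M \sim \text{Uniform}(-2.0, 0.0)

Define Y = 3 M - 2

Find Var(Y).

For Y = aM + b: Var(Y) = a² * Var(M)
Var(M) = (0 + 2)^2/12 = 0.33333333
Var(Y) = 3² * 0.33333333 = 9 * 0.33333333 = 3

3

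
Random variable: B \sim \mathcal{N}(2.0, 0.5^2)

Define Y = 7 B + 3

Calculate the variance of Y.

For Y = aB + b: Var(Y) = a² * Var(B)
Var(B) = 0.5^2 = 0.25
Var(Y) = 7² * 0.25 = 49 * 0.25 = 12.25

12.25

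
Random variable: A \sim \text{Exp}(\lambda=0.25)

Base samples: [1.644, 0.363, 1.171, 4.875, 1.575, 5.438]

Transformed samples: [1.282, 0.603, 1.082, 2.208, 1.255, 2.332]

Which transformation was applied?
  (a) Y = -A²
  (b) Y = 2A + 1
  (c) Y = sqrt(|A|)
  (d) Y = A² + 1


Checking option (c) Y = sqrt(|A|):
  A = 1.644 -> Y = 1.282 ✓
  A = 0.363 -> Y = 0.603 ✓
  A = 1.171 -> Y = 1.082 ✓
All samples match this transformation.

(c) sqrt(|A|)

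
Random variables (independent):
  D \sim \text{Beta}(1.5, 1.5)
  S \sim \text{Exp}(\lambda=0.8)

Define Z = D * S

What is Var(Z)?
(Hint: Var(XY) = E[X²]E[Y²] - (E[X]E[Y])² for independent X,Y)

Var(XY) = E[X²]E[Y²] - (E[X]E[Y])²
E[D] = 0.5, Var(D) = 0.0625
E[S] = 1.25, Var(S) = 1.5625
E[D²] = 0.0625 + 0.5² = 0.3125
E[S²] = 1.5625 + 1.25² = 3.125
Var(Z) = 0.3125*3.125 - (0.5*1.25)²
= 0.9765625 - 0.390625 = 0.5859375

0.5859375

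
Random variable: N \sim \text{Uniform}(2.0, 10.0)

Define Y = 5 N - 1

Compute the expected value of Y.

For Y = 5N - 1:
E[Y] = 5 * E[N] - 1
E[N] = (2 + 10)/2 = 6
E[Y] = 5 * 6 - 1 = 29

29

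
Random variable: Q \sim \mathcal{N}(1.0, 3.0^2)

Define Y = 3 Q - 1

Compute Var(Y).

For Y = aQ + b: Var(Y) = a² * Var(Q)
Var(Q) = 3.0^2 = 9
Var(Y) = 3² * 9 = 9 * 9 = 81

81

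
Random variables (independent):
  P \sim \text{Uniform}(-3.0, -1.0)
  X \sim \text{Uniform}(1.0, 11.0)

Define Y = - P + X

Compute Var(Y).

For independent RVs: Var(aX + bY) = a²Var(X) + b²Var(Y)
Var(P) = 0.33333333
Var(X) = 8.3333333
Var(Y) = (-1)²*0.33333333 + 1²*8.3333333
= 1*0.33333333 + 1*8.3333333 = 8.6666667

8.6666667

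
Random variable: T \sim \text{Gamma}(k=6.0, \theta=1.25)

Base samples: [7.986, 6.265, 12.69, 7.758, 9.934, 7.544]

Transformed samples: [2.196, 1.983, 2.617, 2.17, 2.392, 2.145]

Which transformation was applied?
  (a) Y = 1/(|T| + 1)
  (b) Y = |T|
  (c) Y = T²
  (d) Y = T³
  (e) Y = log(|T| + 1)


Checking option (e) Y = log(|T| + 1):
  T = 7.986 -> Y = 2.196 ✓
  T = 6.265 -> Y = 1.983 ✓
  T = 12.69 -> Y = 2.617 ✓
All samples match this transformation.

(e) log(|T| + 1)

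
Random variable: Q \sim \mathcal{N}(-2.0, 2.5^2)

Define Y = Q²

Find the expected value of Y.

E[Q²] = Var(Q) + (E[Q])² = 6.25 + 4 = 10.25

10.25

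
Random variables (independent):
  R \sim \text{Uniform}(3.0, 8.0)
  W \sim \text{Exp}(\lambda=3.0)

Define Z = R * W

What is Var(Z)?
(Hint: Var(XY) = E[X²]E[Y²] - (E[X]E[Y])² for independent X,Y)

Var(XY) = E[X²]E[Y²] - (E[X]E[Y])²
E[R] = 5.5, Var(R) = 2.0833333
E[W] = 0.33333333, Var(W) = 0.11111111
E[R²] = 2.0833333 + 5.5² = 32.333333
E[W²] = 0.11111111 + 0.33333333² = 0.22222222
Var(Z) = 32.333333*0.22222222 - (5.5*0.33333333)²
= 7.1851852 - 3.3611111 = 3.8240741

3.8240741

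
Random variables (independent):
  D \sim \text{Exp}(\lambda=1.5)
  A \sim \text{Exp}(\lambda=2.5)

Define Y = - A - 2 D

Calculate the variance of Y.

For independent RVs: Var(aX + bY) = a²Var(X) + b²Var(Y)
Var(D) = 0.44444444
Var(A) = 0.16
Var(Y) = (-2)²*0.44444444 + (-1)²*0.16
= 4*0.44444444 + 1*0.16 = 1.9377778

1.9377778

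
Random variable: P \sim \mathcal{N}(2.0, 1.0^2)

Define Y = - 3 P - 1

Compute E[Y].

For Y = -3P - 1:
E[Y] = -3 * E[P] - 1
E[P] = 2.0 = 2
E[Y] = -3 * 2 - 1 = -7

-7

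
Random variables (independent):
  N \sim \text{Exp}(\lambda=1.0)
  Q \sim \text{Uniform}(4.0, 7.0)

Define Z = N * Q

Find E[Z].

For independent RVs: E[XY] = E[X]*E[Y]
E[N] = 1
E[Q] = 5.5
E[Z] = 1 * 5.5 = 5.5

5.5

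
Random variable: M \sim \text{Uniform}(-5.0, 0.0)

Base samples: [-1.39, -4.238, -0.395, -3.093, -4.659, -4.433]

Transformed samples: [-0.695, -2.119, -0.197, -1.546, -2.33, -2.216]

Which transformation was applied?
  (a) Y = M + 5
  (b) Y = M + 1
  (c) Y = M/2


Checking option (c) Y = M/2:
  M = -1.39 -> Y = -0.695 ✓
  M = -4.238 -> Y = -2.119 ✓
  M = -0.395 -> Y = -0.197 ✓
All samples match this transformation.

(c) M/2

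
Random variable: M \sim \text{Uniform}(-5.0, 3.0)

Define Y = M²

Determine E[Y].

E[M²] = Var(M) + (E[M])² = 5.3333333 + 1 = 6.3333333

6.3333333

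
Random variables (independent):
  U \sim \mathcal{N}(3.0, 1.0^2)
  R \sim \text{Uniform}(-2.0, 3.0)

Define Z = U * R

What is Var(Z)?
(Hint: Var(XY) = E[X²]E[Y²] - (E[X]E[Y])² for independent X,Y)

Var(XY) = E[X²]E[Y²] - (E[X]E[Y])²
E[U] = 3, Var(U) = 1
E[R] = 0.5, Var(R) = 2.0833333
E[U²] = 1 + 3² = 10
E[R²] = 2.0833333 + 0.5² = 2.3333333
Var(Z) = 10*2.3333333 - (3*0.5)²
= 23.333333 - 2.25 = 21.083333

21.083333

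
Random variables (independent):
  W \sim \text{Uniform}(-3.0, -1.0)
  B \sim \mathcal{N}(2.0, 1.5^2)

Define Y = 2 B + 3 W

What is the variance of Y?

For independent RVs: Var(aX + bY) = a²Var(X) + b²Var(Y)
Var(W) = 0.33333333
Var(B) = 2.25
Var(Y) = 3²*0.33333333 + 2²*2.25
= 9*0.33333333 + 4*2.25 = 12

12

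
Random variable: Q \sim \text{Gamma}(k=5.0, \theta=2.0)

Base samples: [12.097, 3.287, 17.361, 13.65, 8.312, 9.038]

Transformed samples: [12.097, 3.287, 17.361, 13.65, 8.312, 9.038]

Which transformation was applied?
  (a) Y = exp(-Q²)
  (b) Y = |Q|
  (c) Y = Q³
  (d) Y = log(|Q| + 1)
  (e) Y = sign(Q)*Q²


Checking option (b) Y = |Q|:
  Q = 12.097 -> Y = 12.097 ✓
  Q = 3.287 -> Y = 3.287 ✓
  Q = 17.361 -> Y = 17.361 ✓
All samples match this transformation.

(b) |Q|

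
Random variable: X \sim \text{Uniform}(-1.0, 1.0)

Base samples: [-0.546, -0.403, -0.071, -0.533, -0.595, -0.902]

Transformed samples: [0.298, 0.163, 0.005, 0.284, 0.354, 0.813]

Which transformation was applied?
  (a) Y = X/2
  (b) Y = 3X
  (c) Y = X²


Checking option (c) Y = X²:
  X = -0.546 -> Y = 0.298 ✓
  X = -0.403 -> Y = 0.163 ✓
  X = -0.071 -> Y = 0.005 ✓
All samples match this transformation.

(c) X²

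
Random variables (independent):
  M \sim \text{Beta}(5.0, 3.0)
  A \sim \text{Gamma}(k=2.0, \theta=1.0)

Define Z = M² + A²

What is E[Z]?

E[Z] = E[M²] + E[A²]
E[M²] = Var(M) + E[M]² = 0.026041667 + 0.390625 = 0.41666667
E[A²] = Var(A) + E[A]² = 2 + 4 = 6
E[Z] = 0.41666667 + 6 = 6.4166667

6.4166667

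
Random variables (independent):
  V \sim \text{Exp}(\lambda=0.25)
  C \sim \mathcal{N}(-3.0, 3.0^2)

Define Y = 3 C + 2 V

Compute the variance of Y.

For independent RVs: Var(aX + bY) = a²Var(X) + b²Var(Y)
Var(V) = 16
Var(C) = 9
Var(Y) = 2²*16 + 3²*9
= 4*16 + 9*9 = 145

145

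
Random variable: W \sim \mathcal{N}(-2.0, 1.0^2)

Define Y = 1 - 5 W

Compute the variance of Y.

For Y = aW + b: Var(Y) = a² * Var(W)
Var(W) = 1.0^2 = 1
Var(Y) = (-5)² * 1 = 25 * 1 = 25

25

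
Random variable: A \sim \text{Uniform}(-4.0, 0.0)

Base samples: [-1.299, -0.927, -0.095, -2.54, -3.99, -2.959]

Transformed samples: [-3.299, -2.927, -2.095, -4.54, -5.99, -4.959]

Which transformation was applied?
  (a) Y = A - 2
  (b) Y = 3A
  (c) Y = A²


Checking option (a) Y = A - 2:
  A = -1.299 -> Y = -3.299 ✓
  A = -0.927 -> Y = -2.927 ✓
  A = -0.095 -> Y = -2.095 ✓
All samples match this transformation.

(a) A - 2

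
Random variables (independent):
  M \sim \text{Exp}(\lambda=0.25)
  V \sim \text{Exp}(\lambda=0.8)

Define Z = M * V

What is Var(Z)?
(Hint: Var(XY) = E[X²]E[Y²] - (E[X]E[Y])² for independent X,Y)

Var(XY) = E[X²]E[Y²] - (E[X]E[Y])²
E[M] = 4, Var(M) = 16
E[V] = 1.25, Var(V) = 1.5625
E[M²] = 16 + 4² = 32
E[V²] = 1.5625 + 1.25² = 3.125
Var(Z) = 32*3.125 - (4*1.25)²
= 100 - 25 = 75

75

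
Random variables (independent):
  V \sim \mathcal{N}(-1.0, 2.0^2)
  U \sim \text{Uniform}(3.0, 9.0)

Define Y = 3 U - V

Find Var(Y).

For independent RVs: Var(aX + bY) = a²Var(X) + b²Var(Y)
Var(V) = 4
Var(U) = 3
Var(Y) = (-1)²*4 + 3²*3
= 1*4 + 9*3 = 31

31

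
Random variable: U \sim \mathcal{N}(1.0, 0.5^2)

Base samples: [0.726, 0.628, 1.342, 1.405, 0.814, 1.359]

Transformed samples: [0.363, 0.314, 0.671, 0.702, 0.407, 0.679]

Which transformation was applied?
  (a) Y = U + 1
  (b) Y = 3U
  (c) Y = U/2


Checking option (c) Y = U/2:
  U = 0.726 -> Y = 0.363 ✓
  U = 0.628 -> Y = 0.314 ✓
  U = 1.342 -> Y = 0.671 ✓
All samples match this transformation.

(c) U/2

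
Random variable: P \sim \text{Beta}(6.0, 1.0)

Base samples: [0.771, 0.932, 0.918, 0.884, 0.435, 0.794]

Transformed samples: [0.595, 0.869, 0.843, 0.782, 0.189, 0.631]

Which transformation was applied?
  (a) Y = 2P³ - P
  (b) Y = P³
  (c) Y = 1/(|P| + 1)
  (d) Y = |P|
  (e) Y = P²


Checking option (e) Y = P²:
  P = 0.771 -> Y = 0.595 ✓
  P = 0.932 -> Y = 0.869 ✓
  P = 0.918 -> Y = 0.843 ✓
All samples match this transformation.

(e) P²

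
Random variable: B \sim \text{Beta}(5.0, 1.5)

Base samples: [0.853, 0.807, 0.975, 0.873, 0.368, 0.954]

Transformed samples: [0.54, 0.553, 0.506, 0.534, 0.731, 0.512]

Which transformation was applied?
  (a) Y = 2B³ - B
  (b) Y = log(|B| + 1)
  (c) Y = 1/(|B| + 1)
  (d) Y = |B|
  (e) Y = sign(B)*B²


Checking option (c) Y = 1/(|B| + 1):
  B = 0.853 -> Y = 0.54 ✓
  B = 0.807 -> Y = 0.553 ✓
  B = 0.975 -> Y = 0.506 ✓
All samples match this transformation.

(c) 1/(|B| + 1)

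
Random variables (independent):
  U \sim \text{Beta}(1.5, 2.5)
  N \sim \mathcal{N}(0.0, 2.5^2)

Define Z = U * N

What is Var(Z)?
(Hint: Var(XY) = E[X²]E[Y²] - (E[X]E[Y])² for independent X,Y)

Var(XY) = E[X²]E[Y²] - (E[X]E[Y])²
E[U] = 0.375, Var(U) = 0.046875
E[N] = 0, Var(N) = 6.25
E[U²] = 0.046875 + 0.375² = 0.1875
E[N²] = 6.25 + 0² = 6.25
Var(Z) = 0.1875*6.25 - (0.375*0)²
= 1.171875 - 0 = 1.171875

1.171875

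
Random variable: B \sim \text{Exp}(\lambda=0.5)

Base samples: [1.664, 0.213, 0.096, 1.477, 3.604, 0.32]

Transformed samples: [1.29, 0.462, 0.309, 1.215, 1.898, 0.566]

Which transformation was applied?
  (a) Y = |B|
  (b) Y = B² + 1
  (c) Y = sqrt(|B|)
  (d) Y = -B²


Checking option (c) Y = sqrt(|B|):
  B = 1.664 -> Y = 1.29 ✓
  B = 0.213 -> Y = 0.462 ✓
  B = 0.096 -> Y = 0.309 ✓
All samples match this transformation.

(c) sqrt(|B|)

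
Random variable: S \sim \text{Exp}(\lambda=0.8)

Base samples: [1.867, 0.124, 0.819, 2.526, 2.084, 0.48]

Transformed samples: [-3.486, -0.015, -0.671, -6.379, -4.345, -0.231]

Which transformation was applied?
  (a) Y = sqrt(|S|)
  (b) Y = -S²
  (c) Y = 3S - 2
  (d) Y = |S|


Checking option (b) Y = -S²:
  S = 1.867 -> Y = -3.486 ✓
  S = 0.124 -> Y = -0.015 ✓
  S = 0.819 -> Y = -0.671 ✓
All samples match this transformation.

(b) -S²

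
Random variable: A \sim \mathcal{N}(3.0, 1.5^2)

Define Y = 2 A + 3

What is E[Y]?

For Y = 2A + 3:
E[Y] = 2 * E[A] + 3
E[A] = 3.0 = 3
E[Y] = 2 * 3 + 3 = 9

9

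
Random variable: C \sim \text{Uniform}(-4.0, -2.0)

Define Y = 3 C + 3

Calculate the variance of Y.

For Y = aC + b: Var(Y) = a² * Var(C)
Var(C) = (-2 + 4)^2/12 = 0.33333333
Var(Y) = 3² * 0.33333333 = 9 * 0.33333333 = 3

3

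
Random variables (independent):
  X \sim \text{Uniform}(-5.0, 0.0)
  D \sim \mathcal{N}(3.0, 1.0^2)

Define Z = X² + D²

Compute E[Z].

E[Z] = E[X²] + E[D²]
E[X²] = Var(X) + E[X]² = 2.0833333 + 6.25 = 8.3333333
E[D²] = Var(D) + E[D]² = 1 + 9 = 10
E[Z] = 8.3333333 + 10 = 18.333333

18.333333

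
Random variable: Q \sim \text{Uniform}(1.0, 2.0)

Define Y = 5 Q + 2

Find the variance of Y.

For Y = aQ + b: Var(Y) = a² * Var(Q)
Var(Q) = (2 - 1)^2/12 = 0.083333333
Var(Y) = 5² * 0.083333333 = 25 * 0.083333333 = 2.0833333

2.0833333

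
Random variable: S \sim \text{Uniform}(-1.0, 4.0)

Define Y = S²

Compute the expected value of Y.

E[S²] = Var(S) + (E[S])² = 2.0833333 + 2.25 = 4.3333333

4.3333333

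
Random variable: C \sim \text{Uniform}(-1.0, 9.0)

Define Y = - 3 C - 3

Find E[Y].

For Y = -3C - 3:
E[Y] = -3 * E[C] - 3
E[C] = (-1 + 9)/2 = 4
E[Y] = -3 * 4 - 3 = -15

-15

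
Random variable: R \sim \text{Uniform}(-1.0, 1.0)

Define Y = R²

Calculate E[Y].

E[R²] = Var(R) + (E[R])² = 0.33333333 + 0 = 0.33333333

0.33333333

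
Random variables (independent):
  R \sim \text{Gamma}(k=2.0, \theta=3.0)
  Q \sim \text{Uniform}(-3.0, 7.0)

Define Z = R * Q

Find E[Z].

For independent RVs: E[XY] = E[X]*E[Y]
E[R] = 6
E[Q] = 2
E[Z] = 6 * 2 = 12

12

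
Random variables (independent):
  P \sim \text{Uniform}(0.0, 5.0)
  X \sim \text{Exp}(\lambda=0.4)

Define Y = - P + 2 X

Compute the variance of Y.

For independent RVs: Var(aX + bY) = a²Var(X) + b²Var(Y)
Var(P) = 2.0833333
Var(X) = 6.25
Var(Y) = (-1)²*2.0833333 + 2²*6.25
= 1*2.0833333 + 4*6.25 = 27.083333

27.083333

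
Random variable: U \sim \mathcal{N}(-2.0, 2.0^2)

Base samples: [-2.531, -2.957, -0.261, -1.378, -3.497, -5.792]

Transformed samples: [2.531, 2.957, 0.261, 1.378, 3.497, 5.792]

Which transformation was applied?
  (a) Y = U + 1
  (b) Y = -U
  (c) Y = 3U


Checking option (b) Y = -U:
  U = -2.531 -> Y = 2.531 ✓
  U = -2.957 -> Y = 2.957 ✓
  U = -0.261 -> Y = 0.261 ✓
All samples match this transformation.

(b) -U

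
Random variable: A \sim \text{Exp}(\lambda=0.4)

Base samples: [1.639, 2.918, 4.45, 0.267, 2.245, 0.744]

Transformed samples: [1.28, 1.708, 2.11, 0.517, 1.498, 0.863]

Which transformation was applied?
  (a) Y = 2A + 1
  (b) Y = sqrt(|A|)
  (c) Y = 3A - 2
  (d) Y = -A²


Checking option (b) Y = sqrt(|A|):
  A = 1.639 -> Y = 1.28 ✓
  A = 2.918 -> Y = 1.708 ✓
  A = 4.45 -> Y = 2.11 ✓
All samples match this transformation.

(b) sqrt(|A|)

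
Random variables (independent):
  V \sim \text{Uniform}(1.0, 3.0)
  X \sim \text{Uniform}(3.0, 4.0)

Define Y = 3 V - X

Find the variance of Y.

For independent RVs: Var(aX + bY) = a²Var(X) + b²Var(Y)
Var(V) = 0.33333333
Var(X) = 0.083333333
Var(Y) = 3²*0.33333333 + (-1)²*0.083333333
= 9*0.33333333 + 1*0.083333333 = 3.0833333

3.0833333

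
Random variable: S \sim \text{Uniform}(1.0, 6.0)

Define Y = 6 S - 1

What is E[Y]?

For Y = 6S - 1:
E[Y] = 6 * E[S] - 1
E[S] = (1 + 6)/2 = 3.5
E[Y] = 6 * 3.5 - 1 = 20

20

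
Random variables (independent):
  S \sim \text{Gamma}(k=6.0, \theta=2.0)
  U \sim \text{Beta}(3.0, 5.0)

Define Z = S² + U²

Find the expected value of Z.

E[Z] = E[S²] + E[U²]
E[S²] = Var(S) + E[S]² = 24 + 144 = 168
E[U²] = Var(U) + E[U]² = 0.026041667 + 0.140625 = 0.16666667
E[Z] = 168 + 0.16666667 = 168.16667

168.16667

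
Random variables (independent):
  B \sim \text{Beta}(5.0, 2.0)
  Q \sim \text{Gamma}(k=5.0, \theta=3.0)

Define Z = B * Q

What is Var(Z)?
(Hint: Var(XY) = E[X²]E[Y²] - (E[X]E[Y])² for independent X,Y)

Var(XY) = E[X²]E[Y²] - (E[X]E[Y])²
E[B] = 0.71428571, Var(B) = 0.025510204
E[Q] = 15, Var(Q) = 45
E[B²] = 0.025510204 + 0.71428571² = 0.53571429
E[Q²] = 45 + 15² = 270
Var(Z) = 0.53571429*270 - (0.71428571*15)²
= 144.64286 - 114.79592 = 29.846939

29.846939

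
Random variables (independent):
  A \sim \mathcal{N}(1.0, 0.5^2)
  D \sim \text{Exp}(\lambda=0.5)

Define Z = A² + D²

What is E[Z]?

E[Z] = E[A²] + E[D²]
E[A²] = Var(A) + E[A]² = 0.25 + 1 = 1.25
E[D²] = Var(D) + E[D]² = 4 + 4 = 8
E[Z] = 1.25 + 8 = 9.25

9.25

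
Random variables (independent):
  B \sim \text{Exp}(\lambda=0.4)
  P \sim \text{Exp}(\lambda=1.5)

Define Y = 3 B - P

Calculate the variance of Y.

For independent RVs: Var(aX + bY) = a²Var(X) + b²Var(Y)
Var(B) = 6.25
Var(P) = 0.44444444
Var(Y) = 3²*6.25 + (-1)²*0.44444444
= 9*6.25 + 1*0.44444444 = 56.694444

56.694444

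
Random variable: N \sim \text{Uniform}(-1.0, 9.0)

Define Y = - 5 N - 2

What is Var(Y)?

For Y = aN + b: Var(Y) = a² * Var(N)
Var(N) = (9 + 1)^2/12 = 8.3333333
Var(Y) = (-5)² * 8.3333333 = 25 * 8.3333333 = 208.33333

208.33333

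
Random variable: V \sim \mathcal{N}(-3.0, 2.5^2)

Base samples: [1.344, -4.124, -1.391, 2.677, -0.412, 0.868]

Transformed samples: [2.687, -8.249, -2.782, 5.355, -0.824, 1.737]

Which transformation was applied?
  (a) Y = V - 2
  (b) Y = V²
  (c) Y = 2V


Checking option (c) Y = 2V:
  V = 1.344 -> Y = 2.687 ✓
  V = -4.124 -> Y = -8.249 ✓
  V = -1.391 -> Y = -2.782 ✓
All samples match this transformation.

(c) 2V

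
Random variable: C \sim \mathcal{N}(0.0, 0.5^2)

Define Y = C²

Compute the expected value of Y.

Using E[X²] = Var(X) + (E[X])²:
E[C] = 0
Var(C) = 0.5^2 = 0.25
E[C²] = 0.25 + 0² = 0.25 + 0 = 0.25

0.25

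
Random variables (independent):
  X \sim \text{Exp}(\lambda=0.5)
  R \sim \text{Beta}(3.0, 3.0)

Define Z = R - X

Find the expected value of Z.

E[Z] = -1*E[X] + 1*E[R]
E[X] = 2
E[R] = 0.5
E[Z] = -1*2 + 1*0.5 = -1.5

-1.5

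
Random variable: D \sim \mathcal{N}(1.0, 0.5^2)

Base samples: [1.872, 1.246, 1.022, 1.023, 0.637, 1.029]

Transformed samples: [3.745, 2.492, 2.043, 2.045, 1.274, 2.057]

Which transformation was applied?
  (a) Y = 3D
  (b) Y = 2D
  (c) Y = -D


Checking option (b) Y = 2D:
  D = 1.872 -> Y = 3.745 ✓
  D = 1.246 -> Y = 2.492 ✓
  D = 1.022 -> Y = 2.043 ✓
All samples match this transformation.

(b) 2D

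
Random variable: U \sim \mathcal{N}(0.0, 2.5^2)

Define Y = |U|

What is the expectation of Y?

For X ~ N(0, 2.5²), E[|X|] = sigma * sqrt(2/pi)
= 2.5 * sqrt(2/pi) = 1.9947114

1.9947114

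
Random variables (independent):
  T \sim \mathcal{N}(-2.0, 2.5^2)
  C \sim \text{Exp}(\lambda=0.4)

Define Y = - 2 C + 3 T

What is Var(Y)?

For independent RVs: Var(aX + bY) = a²Var(X) + b²Var(Y)
Var(T) = 6.25
Var(C) = 6.25
Var(Y) = 3²*6.25 + (-2)²*6.25
= 9*6.25 + 4*6.25 = 81.25

81.25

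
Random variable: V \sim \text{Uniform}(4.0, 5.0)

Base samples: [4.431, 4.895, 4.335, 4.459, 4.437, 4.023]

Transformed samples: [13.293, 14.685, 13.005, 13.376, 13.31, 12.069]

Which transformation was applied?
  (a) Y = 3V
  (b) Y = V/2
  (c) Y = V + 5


Checking option (a) Y = 3V:
  V = 4.431 -> Y = 13.293 ✓
  V = 4.895 -> Y = 14.685 ✓
  V = 4.335 -> Y = 13.005 ✓
All samples match this transformation.

(a) 3V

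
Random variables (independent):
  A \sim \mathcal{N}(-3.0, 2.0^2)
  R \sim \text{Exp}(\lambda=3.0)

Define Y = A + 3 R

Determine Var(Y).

For independent RVs: Var(aX + bY) = a²Var(X) + b²Var(Y)
Var(A) = 4
Var(R) = 0.11111111
Var(Y) = 1²*4 + 3²*0.11111111
= 1*4 + 9*0.11111111 = 5

5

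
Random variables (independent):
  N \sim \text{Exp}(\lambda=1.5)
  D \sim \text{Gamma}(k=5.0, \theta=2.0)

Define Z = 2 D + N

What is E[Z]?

E[Z] = 1*E[N] + 2*E[D]
E[N] = 0.66666667
E[D] = 10
E[Z] = 1*0.66666667 + 2*10 = 20.666667

20.666667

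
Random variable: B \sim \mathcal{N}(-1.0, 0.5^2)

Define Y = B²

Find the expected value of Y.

Using E[X²] = Var(X) + (E[X])²:
E[B] = -1
Var(B) = 0.5^2 = 0.25
E[B²] = 0.25 + (-1)² = 0.25 + 1 = 1.25

1.25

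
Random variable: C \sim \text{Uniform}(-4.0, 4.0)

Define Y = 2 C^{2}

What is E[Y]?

E[Y] = 2*E[C²]
E[C] = 0
E[C²] = Var(C) + (E[C])² = 5.3333333 + 0 = 5.3333333
E[Y] = 2*5.3333333 = 10.666667

10.666667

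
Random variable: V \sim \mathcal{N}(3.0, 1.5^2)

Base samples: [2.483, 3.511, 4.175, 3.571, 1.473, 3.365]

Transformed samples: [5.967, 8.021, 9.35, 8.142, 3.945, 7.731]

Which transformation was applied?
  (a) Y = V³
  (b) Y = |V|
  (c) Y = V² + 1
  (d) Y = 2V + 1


Checking option (d) Y = 2V + 1:
  V = 2.483 -> Y = 5.967 ✓
  V = 3.511 -> Y = 8.021 ✓
  V = 4.175 -> Y = 9.35 ✓
All samples match this transformation.

(d) 2V + 1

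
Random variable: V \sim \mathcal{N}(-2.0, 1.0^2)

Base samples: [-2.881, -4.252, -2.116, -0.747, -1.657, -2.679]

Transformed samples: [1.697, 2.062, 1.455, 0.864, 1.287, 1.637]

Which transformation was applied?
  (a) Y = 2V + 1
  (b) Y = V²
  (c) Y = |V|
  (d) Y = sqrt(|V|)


Checking option (d) Y = sqrt(|V|):
  V = -2.881 -> Y = 1.697 ✓
  V = -4.252 -> Y = 2.062 ✓
  V = -2.116 -> Y = 1.455 ✓
All samples match this transformation.

(d) sqrt(|V|)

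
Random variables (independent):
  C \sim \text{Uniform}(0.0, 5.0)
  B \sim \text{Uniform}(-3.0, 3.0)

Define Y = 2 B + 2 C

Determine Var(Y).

For independent RVs: Var(aX + bY) = a²Var(X) + b²Var(Y)
Var(C) = 2.0833333
Var(B) = 3
Var(Y) = 2²*2.0833333 + 2²*3
= 4*2.0833333 + 4*3 = 20.333333

20.333333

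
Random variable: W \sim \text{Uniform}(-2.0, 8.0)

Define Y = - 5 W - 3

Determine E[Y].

For Y = -5W - 3:
E[Y] = -5 * E[W] - 3
E[W] = (-2 + 8)/2 = 3
E[Y] = -5 * 3 - 3 = -18

-18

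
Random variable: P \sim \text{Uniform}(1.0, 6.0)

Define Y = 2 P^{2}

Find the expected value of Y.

E[Y] = 2*E[P²]
E[P] = 3.5
E[P²] = Var(P) + (E[P])² = 2.0833333 + 12.25 = 14.333333
E[Y] = 2*14.333333 = 28.666667

28.666667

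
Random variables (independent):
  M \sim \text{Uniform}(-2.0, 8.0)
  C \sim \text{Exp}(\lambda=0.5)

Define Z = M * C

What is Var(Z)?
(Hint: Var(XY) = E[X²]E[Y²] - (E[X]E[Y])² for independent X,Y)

Var(XY) = E[X²]E[Y²] - (E[X]E[Y])²
E[M] = 3, Var(M) = 8.3333333
E[C] = 2, Var(C) = 4
E[M²] = 8.3333333 + 3² = 17.333333
E[C²] = 4 + 2² = 8
Var(Z) = 17.333333*8 - (3*2)²
= 138.66667 - 36 = 102.66667

102.66667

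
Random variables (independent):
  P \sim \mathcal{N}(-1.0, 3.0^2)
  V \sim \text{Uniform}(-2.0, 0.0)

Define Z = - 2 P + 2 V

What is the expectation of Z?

E[Z] = -2*E[P] + 2*E[V]
E[P] = -1
E[V] = -1
E[Z] = -2*(-1) + 2*(-1) = 0

0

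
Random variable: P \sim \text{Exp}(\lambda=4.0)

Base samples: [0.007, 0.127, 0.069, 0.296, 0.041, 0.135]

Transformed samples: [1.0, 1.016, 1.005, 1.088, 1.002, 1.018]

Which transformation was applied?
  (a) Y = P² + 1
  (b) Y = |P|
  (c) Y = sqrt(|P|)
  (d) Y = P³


Checking option (a) Y = P² + 1:
  P = 0.007 -> Y = 1.0 ✓
  P = 0.127 -> Y = 1.016 ✓
  P = 0.069 -> Y = 1.005 ✓
All samples match this transformation.

(a) P² + 1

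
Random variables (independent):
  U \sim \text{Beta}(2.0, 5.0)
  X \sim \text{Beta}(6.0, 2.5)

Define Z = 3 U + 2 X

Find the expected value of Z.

E[Z] = 3*E[U] + 2*E[X]
E[U] = 0.28571429
E[X] = 0.70588235
E[Z] = 3*0.28571429 + 2*0.70588235 = 2.2689076

2.2689076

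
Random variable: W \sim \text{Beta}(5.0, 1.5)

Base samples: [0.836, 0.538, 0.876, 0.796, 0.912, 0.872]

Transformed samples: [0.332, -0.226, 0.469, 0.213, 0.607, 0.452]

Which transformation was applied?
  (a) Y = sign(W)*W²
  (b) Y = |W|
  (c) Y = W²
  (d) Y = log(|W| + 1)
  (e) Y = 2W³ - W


Checking option (e) Y = 2W³ - W:
  W = 0.836 -> Y = 0.332 ✓
  W = 0.538 -> Y = -0.226 ✓
  W = 0.876 -> Y = 0.469 ✓
All samples match this transformation.

(e) 2W³ - W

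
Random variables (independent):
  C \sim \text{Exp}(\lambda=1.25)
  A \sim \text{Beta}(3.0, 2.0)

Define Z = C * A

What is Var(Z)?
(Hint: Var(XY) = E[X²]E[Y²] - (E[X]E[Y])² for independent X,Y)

Var(XY) = E[X²]E[Y²] - (E[X]E[Y])²
E[C] = 0.8, Var(C) = 0.64
E[A] = 0.6, Var(A) = 0.04
E[C²] = 0.64 + 0.8² = 1.28
E[A²] = 0.04 + 0.6² = 0.4
Var(Z) = 1.28*0.4 - (0.8*0.6)²
= 0.512 - 0.2304 = 0.2816

0.2816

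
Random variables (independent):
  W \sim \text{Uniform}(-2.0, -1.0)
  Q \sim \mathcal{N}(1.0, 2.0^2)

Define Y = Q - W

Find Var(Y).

For independent RVs: Var(aX + bY) = a²Var(X) + b²Var(Y)
Var(W) = 0.083333333
Var(Q) = 4
Var(Y) = (-1)²*0.083333333 + 1²*4
= 1*0.083333333 + 1*4 = 4.0833333

4.0833333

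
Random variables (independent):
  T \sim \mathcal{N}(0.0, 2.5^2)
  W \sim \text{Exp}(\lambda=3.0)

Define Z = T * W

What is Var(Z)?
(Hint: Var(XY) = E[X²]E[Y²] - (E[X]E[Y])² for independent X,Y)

Var(XY) = E[X²]E[Y²] - (E[X]E[Y])²
E[T] = 0, Var(T) = 6.25
E[W] = 0.33333333, Var(W) = 0.11111111
E[T²] = 6.25 + 0² = 6.25
E[W²] = 0.11111111 + 0.33333333² = 0.22222222
Var(Z) = 6.25*0.22222222 - (0*0.33333333)²
= 1.3888889 - 0 = 1.3888889

1.3888889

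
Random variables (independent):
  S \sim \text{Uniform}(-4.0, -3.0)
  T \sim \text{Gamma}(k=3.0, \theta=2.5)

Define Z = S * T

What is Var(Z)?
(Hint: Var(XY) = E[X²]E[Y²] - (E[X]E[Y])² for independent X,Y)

Var(XY) = E[X²]E[Y²] - (E[X]E[Y])²
E[S] = -3.5, Var(S) = 0.083333333
E[T] = 7.5, Var(T) = 18.75
E[S²] = 0.083333333 + (-3.5)² = 12.333333
E[T²] = 18.75 + 7.5² = 75
Var(Z) = 12.333333*75 - (-3.5*7.5)²
= 925 - 689.0625 = 235.9375

235.9375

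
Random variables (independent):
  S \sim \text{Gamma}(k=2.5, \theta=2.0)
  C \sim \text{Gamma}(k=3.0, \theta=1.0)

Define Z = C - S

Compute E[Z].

E[Z] = -1*E[S] + 1*E[C]
E[S] = 5
E[C] = 3
E[Z] = -1*5 + 1*3 = -2

-2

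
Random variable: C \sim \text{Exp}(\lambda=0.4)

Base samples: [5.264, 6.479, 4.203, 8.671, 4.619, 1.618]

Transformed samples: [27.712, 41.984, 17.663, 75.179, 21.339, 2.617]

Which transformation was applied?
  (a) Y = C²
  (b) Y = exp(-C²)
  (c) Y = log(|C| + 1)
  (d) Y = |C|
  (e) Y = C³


Checking option (a) Y = C²:
  C = 5.264 -> Y = 27.712 ✓
  C = 6.479 -> Y = 41.984 ✓
  C = 4.203 -> Y = 17.663 ✓
All samples match this transformation.

(a) C²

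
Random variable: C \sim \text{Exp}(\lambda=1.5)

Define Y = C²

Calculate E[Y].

E[C²] = Var(C) + (E[C])² = 0.44444444 + 0.44444444 = 0.88888889

0.88888889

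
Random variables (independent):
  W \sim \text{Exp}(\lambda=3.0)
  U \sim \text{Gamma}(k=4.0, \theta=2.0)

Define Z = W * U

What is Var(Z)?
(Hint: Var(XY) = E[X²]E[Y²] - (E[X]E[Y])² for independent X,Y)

Var(XY) = E[X²]E[Y²] - (E[X]E[Y])²
E[W] = 0.33333333, Var(W) = 0.11111111
E[U] = 8, Var(U) = 16
E[W²] = 0.11111111 + 0.33333333² = 0.22222222
E[U²] = 16 + 8² = 80
Var(Z) = 0.22222222*80 - (0.33333333*8)²
= 17.777778 - 7.1111111 = 10.666667

10.666667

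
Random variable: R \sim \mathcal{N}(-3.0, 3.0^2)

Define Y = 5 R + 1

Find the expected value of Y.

For Y = 5R + 1:
E[Y] = 5 * E[R] + 1
E[R] = -3.0 = -3
E[Y] = 5 * (-3) + 1 = -14

-14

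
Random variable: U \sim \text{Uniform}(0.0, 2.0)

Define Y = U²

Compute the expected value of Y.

E[U²] = Var(U) + (E[U])² = 0.33333333 + 1 = 1.3333333

1.3333333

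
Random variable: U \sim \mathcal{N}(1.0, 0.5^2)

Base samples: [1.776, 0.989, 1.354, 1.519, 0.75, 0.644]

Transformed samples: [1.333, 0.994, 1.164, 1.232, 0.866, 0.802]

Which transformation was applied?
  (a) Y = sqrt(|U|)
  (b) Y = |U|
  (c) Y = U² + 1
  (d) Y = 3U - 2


Checking option (a) Y = sqrt(|U|):
  U = 1.776 -> Y = 1.333 ✓
  U = 0.989 -> Y = 0.994 ✓
  U = 1.354 -> Y = 1.164 ✓
All samples match this transformation.

(a) sqrt(|U|)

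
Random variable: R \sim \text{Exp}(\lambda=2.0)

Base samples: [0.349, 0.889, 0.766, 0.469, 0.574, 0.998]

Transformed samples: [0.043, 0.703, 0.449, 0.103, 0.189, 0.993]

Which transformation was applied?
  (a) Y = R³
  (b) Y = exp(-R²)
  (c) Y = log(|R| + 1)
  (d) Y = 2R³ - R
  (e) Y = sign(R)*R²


Checking option (a) Y = R³:
  R = 0.349 -> Y = 0.043 ✓
  R = 0.889 -> Y = 0.703 ✓
  R = 0.766 -> Y = 0.449 ✓
All samples match this transformation.

(a) R³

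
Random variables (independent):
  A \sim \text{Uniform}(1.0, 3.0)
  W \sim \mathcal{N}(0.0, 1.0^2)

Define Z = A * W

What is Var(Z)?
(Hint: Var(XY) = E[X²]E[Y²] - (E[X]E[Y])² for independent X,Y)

Var(XY) = E[X²]E[Y²] - (E[X]E[Y])²
E[A] = 2, Var(A) = 0.33333333
E[W] = 0, Var(W) = 1
E[A²] = 0.33333333 + 2² = 4.3333333
E[W²] = 1 + 0² = 1
Var(Z) = 4.3333333*1 - (2*0)²
= 4.3333333 - 0 = 4.3333333

4.3333333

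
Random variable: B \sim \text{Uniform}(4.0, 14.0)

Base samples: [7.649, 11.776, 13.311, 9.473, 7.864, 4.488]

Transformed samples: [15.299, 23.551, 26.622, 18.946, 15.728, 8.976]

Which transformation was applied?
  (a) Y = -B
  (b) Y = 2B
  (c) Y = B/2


Checking option (b) Y = 2B:
  B = 7.649 -> Y = 15.299 ✓
  B = 11.776 -> Y = 23.551 ✓
  B = 13.311 -> Y = 26.622 ✓
All samples match this transformation.

(b) 2B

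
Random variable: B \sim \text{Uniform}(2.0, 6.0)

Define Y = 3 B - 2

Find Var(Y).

For Y = aB + b: Var(Y) = a² * Var(B)
Var(B) = (6 - 2)^2/12 = 1.3333333
Var(Y) = 3² * 1.3333333 = 9 * 1.3333333 = 12

12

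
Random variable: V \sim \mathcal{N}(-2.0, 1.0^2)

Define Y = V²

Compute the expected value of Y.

Using E[X²] = Var(X) + (E[X])²:
E[V] = -2
Var(V) = 1.0^2 = 1
E[V²] = 1 + (-2)² = 1 + 4 = 5

5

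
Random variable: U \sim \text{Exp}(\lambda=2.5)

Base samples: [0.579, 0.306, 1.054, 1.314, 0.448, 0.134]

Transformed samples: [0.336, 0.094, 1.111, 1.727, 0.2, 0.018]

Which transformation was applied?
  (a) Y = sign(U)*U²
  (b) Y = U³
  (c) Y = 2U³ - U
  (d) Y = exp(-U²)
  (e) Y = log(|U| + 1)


Checking option (a) Y = sign(U)*U²:
  U = 0.579 -> Y = 0.336 ✓
  U = 0.306 -> Y = 0.094 ✓
  U = 1.054 -> Y = 1.111 ✓
All samples match this transformation.

(a) sign(U)*U²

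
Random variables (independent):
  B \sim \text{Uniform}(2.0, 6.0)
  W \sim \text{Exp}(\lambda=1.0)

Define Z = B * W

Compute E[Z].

For independent RVs: E[XY] = E[X]*E[Y]
E[B] = 4
E[W] = 1
E[Z] = 4 * 1 = 4

4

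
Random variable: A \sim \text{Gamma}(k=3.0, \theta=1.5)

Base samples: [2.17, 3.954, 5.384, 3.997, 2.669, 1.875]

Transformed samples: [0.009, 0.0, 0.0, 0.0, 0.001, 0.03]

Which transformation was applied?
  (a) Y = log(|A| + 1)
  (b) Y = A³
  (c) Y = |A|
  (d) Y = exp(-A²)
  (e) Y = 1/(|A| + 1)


Checking option (d) Y = exp(-A²):
  A = 2.17 -> Y = 0.009 ✓
  A = 3.954 -> Y = 0.0 ✓
  A = 5.384 -> Y = 0.0 ✓
All samples match this transformation.

(d) exp(-A²)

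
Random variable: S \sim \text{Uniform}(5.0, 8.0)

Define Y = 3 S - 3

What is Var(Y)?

For Y = aS + b: Var(Y) = a² * Var(S)
Var(S) = (8 - 5)^2/12 = 0.75
Var(Y) = 3² * 0.75 = 9 * 0.75 = 6.75

6.75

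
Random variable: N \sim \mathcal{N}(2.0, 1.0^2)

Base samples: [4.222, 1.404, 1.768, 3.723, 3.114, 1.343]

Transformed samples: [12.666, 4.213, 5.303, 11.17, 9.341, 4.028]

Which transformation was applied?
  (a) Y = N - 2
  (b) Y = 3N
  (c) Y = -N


Checking option (b) Y = 3N:
  N = 4.222 -> Y = 12.666 ✓
  N = 1.404 -> Y = 4.213 ✓
  N = 1.768 -> Y = 5.303 ✓
All samples match this transformation.

(b) 3N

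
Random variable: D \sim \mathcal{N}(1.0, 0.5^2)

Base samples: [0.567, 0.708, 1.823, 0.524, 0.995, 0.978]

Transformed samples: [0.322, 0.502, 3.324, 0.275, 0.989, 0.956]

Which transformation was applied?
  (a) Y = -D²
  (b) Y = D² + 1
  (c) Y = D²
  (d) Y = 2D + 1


Checking option (c) Y = D²:
  D = 0.567 -> Y = 0.322 ✓
  D = 0.708 -> Y = 0.502 ✓
  D = 1.823 -> Y = 3.324 ✓
All samples match this transformation.

(c) D²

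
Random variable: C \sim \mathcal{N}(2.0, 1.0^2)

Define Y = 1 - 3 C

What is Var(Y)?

For Y = aC + b: Var(Y) = a² * Var(C)
Var(C) = 1.0^2 = 1
Var(Y) = (-3)² * 1 = 9 * 1 = 9

9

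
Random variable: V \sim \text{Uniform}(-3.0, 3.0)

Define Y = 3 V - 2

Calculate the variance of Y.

For Y = aV + b: Var(Y) = a² * Var(V)
Var(V) = (3 + 3)^2/12 = 3
Var(Y) = 3² * 3 = 9 * 3 = 27

27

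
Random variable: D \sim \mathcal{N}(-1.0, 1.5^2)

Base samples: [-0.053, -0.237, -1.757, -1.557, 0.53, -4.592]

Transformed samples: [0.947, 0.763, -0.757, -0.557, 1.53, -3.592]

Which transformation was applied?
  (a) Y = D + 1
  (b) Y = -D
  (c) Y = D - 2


Checking option (a) Y = D + 1:
  D = -0.053 -> Y = 0.947 ✓
  D = -0.237 -> Y = 0.763 ✓
  D = -1.757 -> Y = -0.757 ✓
All samples match this transformation.

(a) D + 1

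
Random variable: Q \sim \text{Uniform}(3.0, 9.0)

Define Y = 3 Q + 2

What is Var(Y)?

For Y = aQ + b: Var(Y) = a² * Var(Q)
Var(Q) = (9 - 3)^2/12 = 3
Var(Y) = 3² * 3 = 9 * 3 = 27

27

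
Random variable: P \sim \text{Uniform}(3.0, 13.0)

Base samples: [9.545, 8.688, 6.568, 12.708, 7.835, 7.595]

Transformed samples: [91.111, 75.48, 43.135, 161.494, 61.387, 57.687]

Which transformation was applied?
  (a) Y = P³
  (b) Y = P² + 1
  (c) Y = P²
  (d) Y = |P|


Checking option (c) Y = P²:
  P = 9.545 -> Y = 91.111 ✓
  P = 8.688 -> Y = 75.48 ✓
  P = 6.568 -> Y = 43.135 ✓
All samples match this transformation.

(c) P²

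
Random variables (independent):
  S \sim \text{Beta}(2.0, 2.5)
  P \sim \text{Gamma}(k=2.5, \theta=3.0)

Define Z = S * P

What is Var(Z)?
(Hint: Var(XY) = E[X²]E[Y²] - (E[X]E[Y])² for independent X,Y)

Var(XY) = E[X²]E[Y²] - (E[X]E[Y])²
E[S] = 0.44444444, Var(S) = 0.044893378
E[P] = 7.5, Var(P) = 22.5
E[S²] = 0.044893378 + 0.44444444² = 0.24242424
E[P²] = 22.5 + 7.5² = 78.75
Var(Z) = 0.24242424*78.75 - (0.44444444*7.5)²
= 19.090909 - 11.111111 = 7.979798

7.979798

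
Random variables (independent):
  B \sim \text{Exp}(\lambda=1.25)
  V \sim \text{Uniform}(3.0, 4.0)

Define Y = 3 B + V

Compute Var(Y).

For independent RVs: Var(aX + bY) = a²Var(X) + b²Var(Y)
Var(B) = 0.64
Var(V) = 0.083333333
Var(Y) = 3²*0.64 + 1²*0.083333333
= 9*0.64 + 1*0.083333333 = 5.8433333

5.8433333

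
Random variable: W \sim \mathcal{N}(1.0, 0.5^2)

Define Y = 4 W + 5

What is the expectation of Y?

For Y = 4W + 5:
E[Y] = 4 * E[W] + 5
E[W] = 1.0 = 1
E[Y] = 4 * 1 + 5 = 9

9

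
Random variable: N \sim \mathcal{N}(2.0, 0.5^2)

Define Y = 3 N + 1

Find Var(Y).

For Y = aN + b: Var(Y) = a² * Var(N)
Var(N) = 0.5^2 = 0.25
Var(Y) = 3² * 0.25 = 9 * 0.25 = 2.25

2.25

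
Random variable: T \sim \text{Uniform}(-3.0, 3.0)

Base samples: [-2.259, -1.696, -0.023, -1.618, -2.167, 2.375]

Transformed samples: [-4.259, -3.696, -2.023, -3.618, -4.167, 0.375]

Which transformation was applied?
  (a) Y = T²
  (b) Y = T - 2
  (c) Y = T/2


Checking option (b) Y = T - 2:
  T = -2.259 -> Y = -4.259 ✓
  T = -1.696 -> Y = -3.696 ✓
  T = -0.023 -> Y = -2.023 ✓
All samples match this transformation.

(b) T - 2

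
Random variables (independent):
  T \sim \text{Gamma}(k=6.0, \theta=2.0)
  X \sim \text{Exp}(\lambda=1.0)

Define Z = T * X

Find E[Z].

For independent RVs: E[XY] = E[X]*E[Y]
E[T] = 12
E[X] = 1
E[Z] = 12 * 1 = 12

12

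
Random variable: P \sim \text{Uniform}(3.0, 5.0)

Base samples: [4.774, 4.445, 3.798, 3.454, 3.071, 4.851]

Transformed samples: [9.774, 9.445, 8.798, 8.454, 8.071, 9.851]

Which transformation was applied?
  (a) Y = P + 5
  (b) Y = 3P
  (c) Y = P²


Checking option (a) Y = P + 5:
  P = 4.774 -> Y = 9.774 ✓
  P = 4.445 -> Y = 9.445 ✓
  P = 3.798 -> Y = 8.798 ✓
All samples match this transformation.

(a) P + 5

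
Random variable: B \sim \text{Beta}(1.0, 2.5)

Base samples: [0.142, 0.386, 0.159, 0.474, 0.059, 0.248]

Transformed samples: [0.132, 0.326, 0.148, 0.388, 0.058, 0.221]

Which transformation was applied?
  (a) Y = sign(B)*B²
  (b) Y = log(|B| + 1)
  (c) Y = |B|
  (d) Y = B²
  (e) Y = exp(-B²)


Checking option (b) Y = log(|B| + 1):
  B = 0.142 -> Y = 0.132 ✓
  B = 0.386 -> Y = 0.326 ✓
  B = 0.159 -> Y = 0.148 ✓
All samples match this transformation.

(b) log(|B| + 1)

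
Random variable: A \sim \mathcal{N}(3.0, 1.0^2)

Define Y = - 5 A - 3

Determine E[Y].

For Y = -5A - 3:
E[Y] = -5 * E[A] - 3
E[A] = 3.0 = 3
E[Y] = -5 * 3 - 3 = -18

-18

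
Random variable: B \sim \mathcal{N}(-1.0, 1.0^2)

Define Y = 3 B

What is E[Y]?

For Y = 3B:
E[Y] = 3 * E[B]
E[B] = -1.0 = -1
E[Y] = 3 * (-1) = -3

-3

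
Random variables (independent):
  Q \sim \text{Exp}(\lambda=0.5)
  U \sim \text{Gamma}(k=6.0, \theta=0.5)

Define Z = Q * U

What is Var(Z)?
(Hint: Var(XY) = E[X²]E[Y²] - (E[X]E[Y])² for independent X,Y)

Var(XY) = E[X²]E[Y²] - (E[X]E[Y])²
E[Q] = 2, Var(Q) = 4
E[U] = 3, Var(U) = 1.5
E[Q²] = 4 + 2² = 8
E[U²] = 1.5 + 3² = 10.5
Var(Z) = 8*10.5 - (2*3)²
= 84 - 36 = 48

48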